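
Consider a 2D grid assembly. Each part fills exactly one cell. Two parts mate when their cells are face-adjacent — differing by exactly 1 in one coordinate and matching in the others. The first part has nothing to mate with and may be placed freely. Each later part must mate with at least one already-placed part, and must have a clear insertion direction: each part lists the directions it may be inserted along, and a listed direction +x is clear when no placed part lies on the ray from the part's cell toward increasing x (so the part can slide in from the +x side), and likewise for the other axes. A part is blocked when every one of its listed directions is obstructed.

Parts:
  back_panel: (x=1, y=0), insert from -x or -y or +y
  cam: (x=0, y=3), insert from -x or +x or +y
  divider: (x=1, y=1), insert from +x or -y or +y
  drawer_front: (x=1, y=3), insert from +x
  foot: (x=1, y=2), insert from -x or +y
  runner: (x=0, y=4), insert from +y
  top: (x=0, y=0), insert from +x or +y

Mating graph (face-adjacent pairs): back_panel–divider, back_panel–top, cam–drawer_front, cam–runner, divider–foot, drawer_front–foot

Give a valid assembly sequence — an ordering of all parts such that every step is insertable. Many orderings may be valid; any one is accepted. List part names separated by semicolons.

back_panel; divider; foot; drawer_front; top; cam; runner

1. back_panel@(1, 0) [-x clear] — {back_panel}
2. divider@(1, 1) [+x clear] — {back_panel, divider}
3. foot@(1, 2) [-x clear] — {back_panel, divider, foot}
4. drawer_front@(1, 3) [+x clear] — {back_panel, divider, drawer_front, foot}
5. top@(0, 0) [+y clear] — {back_panel, divider, drawer_front, foot, top}
6. cam@(0, 3) [-x clear] — {back_panel, cam, divider, drawer_front, foot, top}
7. runner@(0, 4) [+y clear] — {back_panel, cam, divider, drawer_front, foot, runner, top}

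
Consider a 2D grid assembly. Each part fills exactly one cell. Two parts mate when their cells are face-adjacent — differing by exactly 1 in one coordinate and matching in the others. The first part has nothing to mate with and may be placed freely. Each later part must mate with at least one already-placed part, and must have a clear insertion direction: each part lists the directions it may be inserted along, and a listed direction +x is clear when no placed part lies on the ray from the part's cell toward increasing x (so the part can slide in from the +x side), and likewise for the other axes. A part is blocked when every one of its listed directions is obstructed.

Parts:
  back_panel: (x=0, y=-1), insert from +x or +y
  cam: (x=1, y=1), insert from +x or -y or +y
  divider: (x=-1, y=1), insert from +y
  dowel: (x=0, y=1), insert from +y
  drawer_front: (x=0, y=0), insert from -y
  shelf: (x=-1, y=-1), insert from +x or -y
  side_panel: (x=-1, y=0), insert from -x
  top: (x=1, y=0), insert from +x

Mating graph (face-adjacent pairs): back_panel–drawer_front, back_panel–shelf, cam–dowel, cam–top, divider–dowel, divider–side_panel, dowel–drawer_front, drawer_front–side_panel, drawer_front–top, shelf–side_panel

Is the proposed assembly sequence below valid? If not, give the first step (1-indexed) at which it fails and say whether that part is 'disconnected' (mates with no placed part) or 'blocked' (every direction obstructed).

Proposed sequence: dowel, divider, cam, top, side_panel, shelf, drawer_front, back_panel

1. dowel@(0, 1) [+y clear] — {dowel}
2. divider@(-1, 1) [+y clear] — {divider, dowel}
3. cam@(1, 1) [+x clear] — {cam, divider, dowel}
4. top@(1, 0) [+x clear] — {cam, divider, dowel, top}
5. side_panel@(-1, 0) [-x clear] — {cam, divider, dowel, side_panel, top}
6. shelf@(-1, -1) [+x clear] — {cam, divider, dowel, shelf, side_panel, top}
7. drawer_front@(0, 0) [-y clear] — {cam, divider, dowel, drawer_front, shelf, side_panel, top}
8. back_panel@(0, -1) [+x clear] — {back_panel, cam, divider, dowel, drawer_front, shelf, side_panel, top}

Valid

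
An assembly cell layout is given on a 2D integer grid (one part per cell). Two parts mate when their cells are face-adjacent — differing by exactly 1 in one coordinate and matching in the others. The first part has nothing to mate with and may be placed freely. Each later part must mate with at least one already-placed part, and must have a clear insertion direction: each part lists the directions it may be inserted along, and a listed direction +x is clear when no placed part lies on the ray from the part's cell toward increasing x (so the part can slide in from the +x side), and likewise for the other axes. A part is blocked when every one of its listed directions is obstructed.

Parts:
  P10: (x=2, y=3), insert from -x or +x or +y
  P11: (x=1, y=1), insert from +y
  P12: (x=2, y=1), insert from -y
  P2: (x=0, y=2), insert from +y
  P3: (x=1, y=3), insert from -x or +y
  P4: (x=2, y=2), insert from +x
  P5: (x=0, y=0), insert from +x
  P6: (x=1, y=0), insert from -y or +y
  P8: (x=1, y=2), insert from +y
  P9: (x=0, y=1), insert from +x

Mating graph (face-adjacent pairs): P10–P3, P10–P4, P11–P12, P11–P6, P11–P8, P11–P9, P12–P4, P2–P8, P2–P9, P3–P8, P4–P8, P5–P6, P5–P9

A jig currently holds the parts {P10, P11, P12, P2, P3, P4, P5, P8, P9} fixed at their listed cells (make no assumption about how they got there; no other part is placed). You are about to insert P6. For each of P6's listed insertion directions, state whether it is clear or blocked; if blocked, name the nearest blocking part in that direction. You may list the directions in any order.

-y: ray from P6(1, 0) has no placed part ⇒ clear
+y: nearest on ray is P11@(1, 1) ⇒ blocked

+y: blocked by P11; -y: clear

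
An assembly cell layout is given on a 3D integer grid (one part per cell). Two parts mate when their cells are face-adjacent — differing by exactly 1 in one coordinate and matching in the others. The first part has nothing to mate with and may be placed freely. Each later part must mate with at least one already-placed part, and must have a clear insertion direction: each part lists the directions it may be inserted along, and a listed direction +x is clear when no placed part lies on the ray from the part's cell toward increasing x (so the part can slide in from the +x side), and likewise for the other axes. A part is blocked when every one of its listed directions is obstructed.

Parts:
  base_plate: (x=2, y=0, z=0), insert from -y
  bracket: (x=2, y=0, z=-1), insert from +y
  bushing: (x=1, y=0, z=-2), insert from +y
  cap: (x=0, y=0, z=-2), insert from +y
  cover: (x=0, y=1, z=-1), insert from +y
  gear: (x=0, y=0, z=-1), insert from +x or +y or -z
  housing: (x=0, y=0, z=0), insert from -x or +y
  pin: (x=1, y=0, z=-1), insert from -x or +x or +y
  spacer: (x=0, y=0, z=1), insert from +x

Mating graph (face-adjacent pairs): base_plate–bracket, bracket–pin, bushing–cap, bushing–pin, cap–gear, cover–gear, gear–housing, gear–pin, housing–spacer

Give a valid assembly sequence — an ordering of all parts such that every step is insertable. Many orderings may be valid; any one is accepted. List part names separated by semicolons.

1. gear@(0, 0, -1) [+x clear] — {gear}
2. housing@(0, 0, 0) [-x clear] — {gear, housing}
3. pin@(1, 0, -1) [+x clear] — {gear, housing, pin}
4. bracket@(2, 0, -1) [+y clear] — {bracket, gear, housing, pin}
5. spacer@(0, 0, 1) [+x clear] — {bracket, gear, housing, pin, spacer}
6. bushing@(1, 0, -2) [+y clear] — {bracket, bushing, gear, housing, pin, spacer}
7. base_plate@(2, 0, 0) [-y clear] — {base_plate, bracket, bushing, gear, housing, pin, spacer}
8. cover@(0, 1, -1) [+y clear] — {base_plate, bracket, bushing, cover, gear, housing, pin, spacer}
9. cap@(0, 0, -2) [+y clear] — {base_plate, bracket, bushing, cap, cover, gear, housing, pin, spacer}

gear; housing; pin; bracket; spacer; bushing; base_plate; cover; cap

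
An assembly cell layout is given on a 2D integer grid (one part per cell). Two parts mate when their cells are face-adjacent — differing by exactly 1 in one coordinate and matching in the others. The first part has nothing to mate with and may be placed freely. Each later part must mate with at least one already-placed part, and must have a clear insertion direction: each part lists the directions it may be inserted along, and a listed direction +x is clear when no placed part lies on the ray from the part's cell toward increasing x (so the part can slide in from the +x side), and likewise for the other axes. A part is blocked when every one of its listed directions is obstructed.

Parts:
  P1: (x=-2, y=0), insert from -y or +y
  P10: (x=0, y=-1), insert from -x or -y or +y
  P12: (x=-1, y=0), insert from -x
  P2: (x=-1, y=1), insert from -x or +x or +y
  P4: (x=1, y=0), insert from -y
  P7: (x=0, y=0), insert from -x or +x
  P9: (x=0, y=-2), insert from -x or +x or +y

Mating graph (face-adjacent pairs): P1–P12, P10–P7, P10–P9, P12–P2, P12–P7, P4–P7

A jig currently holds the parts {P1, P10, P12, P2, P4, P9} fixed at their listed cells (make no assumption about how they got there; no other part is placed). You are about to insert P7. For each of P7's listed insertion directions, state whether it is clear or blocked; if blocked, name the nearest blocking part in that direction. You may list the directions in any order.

+x: blocked by P4; -x: blocked by P12

-x: nearest on ray is P12@(-1, 0) ⇒ blocked
+x: nearest on ray is P4@(1, 0) ⇒ blocked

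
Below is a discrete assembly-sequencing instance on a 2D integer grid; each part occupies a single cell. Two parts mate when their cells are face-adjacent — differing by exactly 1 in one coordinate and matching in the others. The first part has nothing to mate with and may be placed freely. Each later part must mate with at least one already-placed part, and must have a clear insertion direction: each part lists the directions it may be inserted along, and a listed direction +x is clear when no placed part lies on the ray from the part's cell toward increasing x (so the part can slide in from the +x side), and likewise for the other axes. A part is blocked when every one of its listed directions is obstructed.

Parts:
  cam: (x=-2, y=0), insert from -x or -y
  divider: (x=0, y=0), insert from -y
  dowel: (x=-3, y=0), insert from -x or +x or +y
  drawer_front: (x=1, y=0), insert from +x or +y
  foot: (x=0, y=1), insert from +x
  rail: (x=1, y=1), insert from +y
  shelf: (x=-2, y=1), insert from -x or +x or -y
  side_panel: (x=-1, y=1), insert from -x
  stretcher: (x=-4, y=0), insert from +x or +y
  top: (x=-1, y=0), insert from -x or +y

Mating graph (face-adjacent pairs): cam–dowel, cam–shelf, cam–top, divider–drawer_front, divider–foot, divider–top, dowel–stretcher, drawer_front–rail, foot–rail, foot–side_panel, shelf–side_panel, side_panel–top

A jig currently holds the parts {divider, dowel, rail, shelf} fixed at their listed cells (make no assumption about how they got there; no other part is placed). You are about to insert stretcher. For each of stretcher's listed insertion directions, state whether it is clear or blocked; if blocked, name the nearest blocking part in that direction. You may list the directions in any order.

+x: nearest on ray is dowel@(-3, 0) ⇒ blocked
+y: ray from stretcher(-4, 0) has no placed part ⇒ clear

+x: blocked by dowel; +y: clear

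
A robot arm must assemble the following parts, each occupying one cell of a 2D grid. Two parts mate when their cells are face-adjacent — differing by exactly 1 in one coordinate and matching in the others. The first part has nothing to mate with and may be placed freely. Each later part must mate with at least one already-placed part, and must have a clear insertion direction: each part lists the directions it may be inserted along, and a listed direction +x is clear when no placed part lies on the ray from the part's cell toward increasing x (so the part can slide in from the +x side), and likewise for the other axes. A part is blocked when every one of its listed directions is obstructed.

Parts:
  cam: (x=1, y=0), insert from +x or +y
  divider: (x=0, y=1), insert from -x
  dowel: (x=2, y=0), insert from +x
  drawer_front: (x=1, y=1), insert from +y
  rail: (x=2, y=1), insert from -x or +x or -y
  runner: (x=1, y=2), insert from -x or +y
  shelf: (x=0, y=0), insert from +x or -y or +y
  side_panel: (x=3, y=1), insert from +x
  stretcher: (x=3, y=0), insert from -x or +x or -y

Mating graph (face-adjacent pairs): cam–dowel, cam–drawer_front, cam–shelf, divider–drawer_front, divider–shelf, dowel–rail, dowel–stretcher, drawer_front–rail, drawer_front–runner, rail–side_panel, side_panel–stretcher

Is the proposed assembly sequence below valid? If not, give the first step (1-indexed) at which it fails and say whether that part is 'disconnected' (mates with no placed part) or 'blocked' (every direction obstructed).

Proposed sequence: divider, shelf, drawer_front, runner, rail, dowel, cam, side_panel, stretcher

Invalid at step 7 (blocked)

1. divider@(0, 1) [-x clear] — {divider}
2. shelf@(0, 0) [+x clear] — {divider, shelf}
3. drawer_front@(1, 1) [+y clear] — {divider, drawer_front, shelf}
4. runner@(1, 2) [-x clear] — {divider, drawer_front, runner, shelf}
5. rail@(2, 1) [+x clear] — {divider, drawer_front, rail, runner, shelf}
6. dowel@(2, 0) [+x clear] — {divider, dowel, drawer_front, rail, runner, shelf}
7. cam@(1, 0) — +x/+y all obstructed ⇒ blocked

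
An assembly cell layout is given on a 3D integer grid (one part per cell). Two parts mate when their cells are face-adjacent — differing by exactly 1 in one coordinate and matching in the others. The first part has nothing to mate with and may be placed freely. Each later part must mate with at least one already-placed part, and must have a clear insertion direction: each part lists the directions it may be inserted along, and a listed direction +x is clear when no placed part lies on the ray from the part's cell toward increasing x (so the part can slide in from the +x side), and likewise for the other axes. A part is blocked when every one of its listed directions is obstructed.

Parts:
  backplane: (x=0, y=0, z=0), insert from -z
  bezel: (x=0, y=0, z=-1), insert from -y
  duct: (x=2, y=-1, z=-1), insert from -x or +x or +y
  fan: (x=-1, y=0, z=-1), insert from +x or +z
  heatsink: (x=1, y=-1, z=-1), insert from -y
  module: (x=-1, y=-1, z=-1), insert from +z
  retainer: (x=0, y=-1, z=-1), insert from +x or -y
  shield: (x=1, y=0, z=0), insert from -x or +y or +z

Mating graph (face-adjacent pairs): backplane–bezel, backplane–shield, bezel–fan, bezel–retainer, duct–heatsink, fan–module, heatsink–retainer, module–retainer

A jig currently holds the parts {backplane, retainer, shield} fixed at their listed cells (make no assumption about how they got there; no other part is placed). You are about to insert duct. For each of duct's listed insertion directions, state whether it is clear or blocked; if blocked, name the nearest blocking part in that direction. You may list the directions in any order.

+x: clear; +y: clear; -x: blocked by retainer

-x: nearest on ray is retainer@(0, -1, -1) ⇒ blocked
+x: ray from duct(2, -1, -1) has no placed part ⇒ clear
+y: ray from duct(2, -1, -1) has no placed part ⇒ clear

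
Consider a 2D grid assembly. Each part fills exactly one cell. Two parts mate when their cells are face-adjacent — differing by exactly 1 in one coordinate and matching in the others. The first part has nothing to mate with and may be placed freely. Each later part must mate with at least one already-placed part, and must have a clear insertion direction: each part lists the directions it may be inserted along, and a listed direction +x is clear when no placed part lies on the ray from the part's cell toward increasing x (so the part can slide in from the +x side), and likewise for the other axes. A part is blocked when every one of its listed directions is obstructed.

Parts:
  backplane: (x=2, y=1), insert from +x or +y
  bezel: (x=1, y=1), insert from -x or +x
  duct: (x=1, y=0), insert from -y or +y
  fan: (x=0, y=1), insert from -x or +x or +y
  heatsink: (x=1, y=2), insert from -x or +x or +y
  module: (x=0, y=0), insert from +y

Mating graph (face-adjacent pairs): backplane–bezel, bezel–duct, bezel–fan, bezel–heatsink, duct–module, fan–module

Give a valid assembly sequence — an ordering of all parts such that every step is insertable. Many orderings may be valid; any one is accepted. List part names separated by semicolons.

backplane; bezel; duct; heatsink; module; fan

1. backplane@(2, 1) [+x clear] — {backplane}
2. bezel@(1, 1) [-x clear] — {backplane, bezel}
3. duct@(1, 0) [-y clear] — {backplane, bezel, duct}
4. heatsink@(1, 2) [-x clear] — {backplane, bezel, duct, heatsink}
5. module@(0, 0) [+y clear] — {backplane, bezel, duct, heatsink, module}
6. fan@(0, 1) [-x clear] — {backplane, bezel, duct, fan, heatsink, module}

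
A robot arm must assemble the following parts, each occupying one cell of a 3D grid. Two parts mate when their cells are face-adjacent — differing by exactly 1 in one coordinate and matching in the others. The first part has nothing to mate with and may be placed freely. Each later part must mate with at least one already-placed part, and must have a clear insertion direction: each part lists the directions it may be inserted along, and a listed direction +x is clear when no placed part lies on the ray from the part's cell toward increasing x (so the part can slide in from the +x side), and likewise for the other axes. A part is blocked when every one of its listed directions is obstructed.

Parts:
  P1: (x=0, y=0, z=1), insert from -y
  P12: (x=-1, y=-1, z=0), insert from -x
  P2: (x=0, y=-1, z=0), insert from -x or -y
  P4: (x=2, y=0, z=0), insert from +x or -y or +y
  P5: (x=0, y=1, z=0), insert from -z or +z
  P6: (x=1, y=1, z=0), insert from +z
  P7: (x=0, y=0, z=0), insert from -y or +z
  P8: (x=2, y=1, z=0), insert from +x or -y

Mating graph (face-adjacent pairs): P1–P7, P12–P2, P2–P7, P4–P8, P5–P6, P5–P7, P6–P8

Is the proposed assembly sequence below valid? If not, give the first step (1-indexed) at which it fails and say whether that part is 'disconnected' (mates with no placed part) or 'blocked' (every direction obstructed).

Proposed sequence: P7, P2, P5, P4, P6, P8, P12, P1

Invalid at step 4 (disconnected)

1. P7@(0, 0, 0) [-y clear] — {P7}
2. P2@(0, -1, 0) [-x clear] — {P2, P7}
3. P5@(0, 1, 0) [-z clear] — {P2, P5, P7}
4. P4@(2, 0, 0) — no placed neighbour ⇒ disconnected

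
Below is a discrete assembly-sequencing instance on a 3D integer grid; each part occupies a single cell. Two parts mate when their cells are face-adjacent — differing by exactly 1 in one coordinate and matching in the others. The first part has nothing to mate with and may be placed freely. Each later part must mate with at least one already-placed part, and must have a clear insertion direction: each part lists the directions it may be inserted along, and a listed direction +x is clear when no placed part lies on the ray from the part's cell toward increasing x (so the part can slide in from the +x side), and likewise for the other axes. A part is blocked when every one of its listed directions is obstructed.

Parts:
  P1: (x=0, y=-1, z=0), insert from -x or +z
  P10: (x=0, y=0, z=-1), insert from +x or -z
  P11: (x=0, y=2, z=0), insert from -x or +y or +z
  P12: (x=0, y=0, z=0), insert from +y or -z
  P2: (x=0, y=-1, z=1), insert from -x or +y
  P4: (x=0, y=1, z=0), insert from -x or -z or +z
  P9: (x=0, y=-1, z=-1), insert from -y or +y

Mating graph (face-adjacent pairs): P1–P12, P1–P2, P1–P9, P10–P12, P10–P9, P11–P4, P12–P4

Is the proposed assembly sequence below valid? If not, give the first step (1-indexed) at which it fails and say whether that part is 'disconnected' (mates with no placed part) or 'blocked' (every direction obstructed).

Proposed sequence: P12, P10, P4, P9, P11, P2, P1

Invalid at step 6 (disconnected)

1. P12@(0, 0, 0) [+y clear] — {P12}
2. P10@(0, 0, -1) [+x clear] — {P10, P12}
3. P4@(0, 1, 0) [-x clear] — {P10, P12, P4}
4. P9@(0, -1, -1) [-y clear] — {P10, P12, P4, P9}
5. P11@(0, 2, 0) [-x clear] — {P10, P11, P12, P4, P9}
6. P2@(0, -1, 1) — no placed neighbour ⇒ disconnected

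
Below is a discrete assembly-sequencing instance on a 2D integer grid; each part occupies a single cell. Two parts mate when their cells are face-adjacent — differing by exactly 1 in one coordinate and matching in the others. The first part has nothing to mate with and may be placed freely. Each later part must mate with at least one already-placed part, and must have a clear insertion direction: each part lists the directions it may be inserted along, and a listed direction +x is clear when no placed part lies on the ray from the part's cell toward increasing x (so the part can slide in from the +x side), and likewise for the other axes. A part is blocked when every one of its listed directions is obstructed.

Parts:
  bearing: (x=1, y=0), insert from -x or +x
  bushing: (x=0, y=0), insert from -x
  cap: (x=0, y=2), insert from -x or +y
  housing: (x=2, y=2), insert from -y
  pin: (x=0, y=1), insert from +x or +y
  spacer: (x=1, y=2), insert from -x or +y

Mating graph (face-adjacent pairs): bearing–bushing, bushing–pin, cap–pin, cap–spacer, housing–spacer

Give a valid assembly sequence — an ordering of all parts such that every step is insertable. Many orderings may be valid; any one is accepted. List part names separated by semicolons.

bearing; bushing; pin; cap; spacer; housing

1. bearing@(1, 0) [-x clear] — {bearing}
2. bushing@(0, 0) [-x clear] — {bearing, bushing}
3. pin@(0, 1) [+x clear] — {bearing, bushing, pin}
4. cap@(0, 2) [-x clear] — {bearing, bushing, cap, pin}
5. spacer@(1, 2) [+y clear] — {bearing, bushing, cap, pin, spacer}
6. housing@(2, 2) [-y clear] — {bearing, bushing, cap, housing, pin, spacer}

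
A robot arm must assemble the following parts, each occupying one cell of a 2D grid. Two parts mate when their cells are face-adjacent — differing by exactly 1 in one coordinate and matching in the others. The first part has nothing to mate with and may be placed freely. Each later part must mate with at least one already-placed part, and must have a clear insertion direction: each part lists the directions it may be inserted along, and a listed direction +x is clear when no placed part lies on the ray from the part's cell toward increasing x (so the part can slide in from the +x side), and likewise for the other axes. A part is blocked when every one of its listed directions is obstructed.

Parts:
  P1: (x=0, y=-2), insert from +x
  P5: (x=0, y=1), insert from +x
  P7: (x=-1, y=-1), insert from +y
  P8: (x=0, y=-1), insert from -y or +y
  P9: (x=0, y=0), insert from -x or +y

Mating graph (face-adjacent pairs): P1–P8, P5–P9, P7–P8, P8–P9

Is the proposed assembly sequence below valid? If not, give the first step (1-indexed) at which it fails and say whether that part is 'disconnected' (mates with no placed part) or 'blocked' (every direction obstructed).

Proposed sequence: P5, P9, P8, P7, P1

Valid

1. P5@(0, 1) [+x clear] — {P5}
2. P9@(0, 0) [-x clear] — {P5, P9}
3. P8@(0, -1) [-y clear] — {P5, P8, P9}
4. P7@(-1, -1) [+y clear] — {P5, P7, P8, P9}
5. P1@(0, -2) [+x clear] — {P1, P5, P7, P8, P9}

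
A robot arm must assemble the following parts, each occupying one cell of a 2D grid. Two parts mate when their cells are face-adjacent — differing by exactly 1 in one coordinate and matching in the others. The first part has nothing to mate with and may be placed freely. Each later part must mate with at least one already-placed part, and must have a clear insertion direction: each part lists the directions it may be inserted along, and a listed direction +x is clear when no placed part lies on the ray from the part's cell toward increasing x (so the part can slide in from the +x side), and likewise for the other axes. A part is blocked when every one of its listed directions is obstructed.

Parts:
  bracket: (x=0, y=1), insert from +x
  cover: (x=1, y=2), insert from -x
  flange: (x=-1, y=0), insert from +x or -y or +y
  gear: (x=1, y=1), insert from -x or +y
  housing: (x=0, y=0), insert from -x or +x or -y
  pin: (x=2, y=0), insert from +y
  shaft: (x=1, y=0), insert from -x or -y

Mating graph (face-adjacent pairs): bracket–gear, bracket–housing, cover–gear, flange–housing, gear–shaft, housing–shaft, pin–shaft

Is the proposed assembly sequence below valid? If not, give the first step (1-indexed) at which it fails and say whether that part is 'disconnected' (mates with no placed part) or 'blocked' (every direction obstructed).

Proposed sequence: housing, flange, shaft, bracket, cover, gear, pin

1. housing@(0, 0) [-x clear] — {housing}
2. flange@(-1, 0) [-y clear] — {flange, housing}
3. shaft@(1, 0) [-y clear] — {flange, housing, shaft}
4. bracket@(0, 1) [+x clear] — {bracket, flange, housing, shaft}
5. cover@(1, 2) — no placed neighbour ⇒ disconnected

Invalid at step 5 (disconnected)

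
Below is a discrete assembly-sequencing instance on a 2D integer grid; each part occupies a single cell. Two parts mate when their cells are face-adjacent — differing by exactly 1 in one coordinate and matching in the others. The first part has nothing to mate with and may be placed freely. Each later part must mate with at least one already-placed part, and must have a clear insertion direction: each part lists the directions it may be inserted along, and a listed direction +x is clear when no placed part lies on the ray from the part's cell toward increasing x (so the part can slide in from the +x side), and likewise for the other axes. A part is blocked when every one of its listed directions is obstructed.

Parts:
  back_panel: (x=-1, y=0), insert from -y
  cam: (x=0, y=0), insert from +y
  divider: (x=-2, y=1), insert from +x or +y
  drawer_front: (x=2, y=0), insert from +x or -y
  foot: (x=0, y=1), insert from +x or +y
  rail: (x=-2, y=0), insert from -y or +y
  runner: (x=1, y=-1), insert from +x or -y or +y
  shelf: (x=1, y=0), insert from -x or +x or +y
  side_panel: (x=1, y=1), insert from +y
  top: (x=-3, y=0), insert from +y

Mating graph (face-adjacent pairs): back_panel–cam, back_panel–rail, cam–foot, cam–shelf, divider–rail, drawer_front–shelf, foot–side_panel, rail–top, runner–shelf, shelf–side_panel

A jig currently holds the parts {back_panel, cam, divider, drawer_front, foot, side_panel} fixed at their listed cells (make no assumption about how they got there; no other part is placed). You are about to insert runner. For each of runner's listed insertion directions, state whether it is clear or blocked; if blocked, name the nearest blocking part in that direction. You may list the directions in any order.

+x: clear; +y: blocked by side_panel; -y: clear

+x: ray from runner(1, -1) has no placed part ⇒ clear
-y: ray from runner(1, -1) has no placed part ⇒ clear
+y: nearest on ray is side_panel@(1, 1) ⇒ blocked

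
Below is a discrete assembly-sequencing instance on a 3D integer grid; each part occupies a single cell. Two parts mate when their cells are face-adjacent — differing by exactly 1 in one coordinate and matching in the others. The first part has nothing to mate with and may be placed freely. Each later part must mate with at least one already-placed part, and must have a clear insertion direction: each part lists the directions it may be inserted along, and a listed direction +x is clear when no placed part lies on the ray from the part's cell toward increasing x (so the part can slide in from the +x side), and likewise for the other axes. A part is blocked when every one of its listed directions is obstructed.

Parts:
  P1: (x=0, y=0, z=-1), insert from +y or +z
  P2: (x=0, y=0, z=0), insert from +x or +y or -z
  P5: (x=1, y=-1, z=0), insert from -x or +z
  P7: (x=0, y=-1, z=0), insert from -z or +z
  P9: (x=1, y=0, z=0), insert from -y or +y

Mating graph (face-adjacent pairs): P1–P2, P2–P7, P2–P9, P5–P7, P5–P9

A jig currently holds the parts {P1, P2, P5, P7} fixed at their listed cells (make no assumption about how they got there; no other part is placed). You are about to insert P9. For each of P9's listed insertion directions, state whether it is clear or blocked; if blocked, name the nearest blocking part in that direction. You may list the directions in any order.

-y: nearest on ray is P5@(1, -1, 0) ⇒ blocked
+y: ray from P9(1, 0, 0) has no placed part ⇒ clear

+y: clear; -y: blocked by P5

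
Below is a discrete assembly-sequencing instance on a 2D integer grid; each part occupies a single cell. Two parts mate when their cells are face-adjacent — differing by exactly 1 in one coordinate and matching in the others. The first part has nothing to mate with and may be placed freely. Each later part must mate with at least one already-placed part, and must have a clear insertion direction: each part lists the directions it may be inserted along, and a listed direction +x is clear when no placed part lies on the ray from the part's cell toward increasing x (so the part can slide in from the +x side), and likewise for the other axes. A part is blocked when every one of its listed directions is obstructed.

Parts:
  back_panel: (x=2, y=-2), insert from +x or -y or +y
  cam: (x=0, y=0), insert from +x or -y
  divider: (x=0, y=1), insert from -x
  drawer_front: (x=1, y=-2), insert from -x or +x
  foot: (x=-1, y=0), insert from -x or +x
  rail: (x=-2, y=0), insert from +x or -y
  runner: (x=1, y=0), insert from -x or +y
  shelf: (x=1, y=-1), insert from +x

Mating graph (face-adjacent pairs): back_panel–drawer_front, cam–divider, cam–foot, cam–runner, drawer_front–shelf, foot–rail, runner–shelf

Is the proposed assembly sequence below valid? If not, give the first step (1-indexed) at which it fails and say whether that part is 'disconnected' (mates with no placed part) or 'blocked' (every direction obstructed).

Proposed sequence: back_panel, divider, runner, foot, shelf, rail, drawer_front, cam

1. back_panel@(2, -2) [+x clear] — {back_panel}
2. divider@(0, 1) — no placed neighbour ⇒ disconnected

Invalid at step 2 (disconnected)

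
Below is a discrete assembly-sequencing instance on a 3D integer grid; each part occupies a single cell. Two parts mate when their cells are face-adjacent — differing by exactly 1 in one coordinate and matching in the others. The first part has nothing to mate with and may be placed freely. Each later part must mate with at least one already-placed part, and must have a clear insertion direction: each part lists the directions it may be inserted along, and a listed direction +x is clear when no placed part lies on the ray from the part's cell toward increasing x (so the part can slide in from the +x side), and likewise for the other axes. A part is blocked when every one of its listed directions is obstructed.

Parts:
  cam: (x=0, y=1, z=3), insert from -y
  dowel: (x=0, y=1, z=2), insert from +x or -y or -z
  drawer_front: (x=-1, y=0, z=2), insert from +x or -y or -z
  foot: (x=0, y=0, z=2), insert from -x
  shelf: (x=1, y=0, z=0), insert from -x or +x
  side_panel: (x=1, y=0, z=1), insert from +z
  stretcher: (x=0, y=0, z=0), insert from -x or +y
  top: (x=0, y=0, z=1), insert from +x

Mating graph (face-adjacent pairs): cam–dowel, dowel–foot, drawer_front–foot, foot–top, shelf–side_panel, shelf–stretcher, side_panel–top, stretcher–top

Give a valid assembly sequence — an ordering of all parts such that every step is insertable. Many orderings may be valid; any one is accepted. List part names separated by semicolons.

stretcher; top; foot; drawer_front; shelf; side_panel; dowel; cam

1. stretcher@(0, 0, 0) [-x clear] — {stretcher}
2. top@(0, 0, 1) [+x clear] — {stretcher, top}
3. foot@(0, 0, 2) [-x clear] — {foot, stretcher, top}
4. drawer_front@(-1, 0, 2) [-y clear] — {drawer_front, foot, stretcher, top}
5. shelf@(1, 0, 0) [+x clear] — {drawer_front, foot, shelf, stretcher, top}
6. side_panel@(1, 0, 1) [+z clear] — {drawer_front, foot, shelf, side_panel, stretcher, top}
7. dowel@(0, 1, 2) [+x clear] — {dowel, drawer_front, foot, shelf, side_panel, stretcher, top}
8. cam@(0, 1, 3) [-y clear] — {cam, dowel, drawer_front, foot, shelf, side_panel, stretcher, top}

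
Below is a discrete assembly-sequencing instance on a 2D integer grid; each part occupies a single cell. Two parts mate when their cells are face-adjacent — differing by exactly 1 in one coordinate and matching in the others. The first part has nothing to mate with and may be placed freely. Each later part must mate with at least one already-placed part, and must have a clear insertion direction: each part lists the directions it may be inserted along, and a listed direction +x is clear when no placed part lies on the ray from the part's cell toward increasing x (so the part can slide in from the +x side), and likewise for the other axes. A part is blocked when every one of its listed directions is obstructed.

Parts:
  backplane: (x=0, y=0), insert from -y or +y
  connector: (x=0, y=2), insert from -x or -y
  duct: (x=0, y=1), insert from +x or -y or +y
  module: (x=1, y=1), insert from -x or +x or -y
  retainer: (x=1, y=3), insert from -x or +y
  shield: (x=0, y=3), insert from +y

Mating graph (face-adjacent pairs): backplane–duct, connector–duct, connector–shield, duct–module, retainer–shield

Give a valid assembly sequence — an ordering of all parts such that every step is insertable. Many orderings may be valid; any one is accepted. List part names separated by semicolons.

shield; retainer; connector; duct; backplane; module

1. shield@(0, 3) [+y clear] — {shield}
2. retainer@(1, 3) [+y clear] — {retainer, shield}
3. connector@(0, 2) [-x clear] — {connector, retainer, shield}
4. duct@(0, 1) [+x clear] — {connector, duct, retainer, shield}
5. backplane@(0, 0) [-y clear] — {backplane, connector, duct, retainer, shield}
6. module@(1, 1) [+x clear] — {backplane, connector, duct, module, retainer, shield}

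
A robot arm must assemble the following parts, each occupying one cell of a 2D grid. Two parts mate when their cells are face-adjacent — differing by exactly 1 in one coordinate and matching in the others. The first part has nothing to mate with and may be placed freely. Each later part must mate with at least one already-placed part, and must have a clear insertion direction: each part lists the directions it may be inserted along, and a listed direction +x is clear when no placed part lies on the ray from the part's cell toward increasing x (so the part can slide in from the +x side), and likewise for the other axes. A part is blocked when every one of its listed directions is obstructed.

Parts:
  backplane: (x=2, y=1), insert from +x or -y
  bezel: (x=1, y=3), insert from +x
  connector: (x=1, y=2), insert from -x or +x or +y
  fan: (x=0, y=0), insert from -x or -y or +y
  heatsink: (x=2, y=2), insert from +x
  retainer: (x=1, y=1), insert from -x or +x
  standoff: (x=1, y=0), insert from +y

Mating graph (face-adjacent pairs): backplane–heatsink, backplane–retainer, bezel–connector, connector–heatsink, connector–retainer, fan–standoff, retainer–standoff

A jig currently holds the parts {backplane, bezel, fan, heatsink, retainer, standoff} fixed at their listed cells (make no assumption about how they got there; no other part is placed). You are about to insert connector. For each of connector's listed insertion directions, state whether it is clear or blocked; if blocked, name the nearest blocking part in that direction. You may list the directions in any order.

-x: ray from connector(1, 2) has no placed part ⇒ clear
+x: nearest on ray is heatsink@(2, 2) ⇒ blocked
+y: nearest on ray is bezel@(1, 3) ⇒ blocked

+x: blocked by heatsink; +y: blocked by bezel; -x: clear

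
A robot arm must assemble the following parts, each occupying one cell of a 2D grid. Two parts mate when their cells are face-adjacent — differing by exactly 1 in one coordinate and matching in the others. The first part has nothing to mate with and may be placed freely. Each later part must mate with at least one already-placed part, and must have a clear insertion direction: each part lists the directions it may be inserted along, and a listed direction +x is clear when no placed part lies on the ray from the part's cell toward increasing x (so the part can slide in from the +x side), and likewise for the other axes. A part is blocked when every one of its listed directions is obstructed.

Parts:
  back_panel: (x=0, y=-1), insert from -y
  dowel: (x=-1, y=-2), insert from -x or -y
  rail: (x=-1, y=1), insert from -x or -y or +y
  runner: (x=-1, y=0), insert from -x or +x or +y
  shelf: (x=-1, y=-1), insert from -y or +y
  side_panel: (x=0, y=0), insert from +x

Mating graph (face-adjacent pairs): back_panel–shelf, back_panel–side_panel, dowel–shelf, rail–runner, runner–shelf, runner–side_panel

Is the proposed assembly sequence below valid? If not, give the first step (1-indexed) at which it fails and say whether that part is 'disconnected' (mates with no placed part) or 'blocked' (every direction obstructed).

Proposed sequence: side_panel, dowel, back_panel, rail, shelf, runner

Invalid at step 2 (disconnected)

1. side_panel@(0, 0) [+x clear] — {side_panel}
2. dowel@(-1, -2) — no placed neighbour ⇒ disconnected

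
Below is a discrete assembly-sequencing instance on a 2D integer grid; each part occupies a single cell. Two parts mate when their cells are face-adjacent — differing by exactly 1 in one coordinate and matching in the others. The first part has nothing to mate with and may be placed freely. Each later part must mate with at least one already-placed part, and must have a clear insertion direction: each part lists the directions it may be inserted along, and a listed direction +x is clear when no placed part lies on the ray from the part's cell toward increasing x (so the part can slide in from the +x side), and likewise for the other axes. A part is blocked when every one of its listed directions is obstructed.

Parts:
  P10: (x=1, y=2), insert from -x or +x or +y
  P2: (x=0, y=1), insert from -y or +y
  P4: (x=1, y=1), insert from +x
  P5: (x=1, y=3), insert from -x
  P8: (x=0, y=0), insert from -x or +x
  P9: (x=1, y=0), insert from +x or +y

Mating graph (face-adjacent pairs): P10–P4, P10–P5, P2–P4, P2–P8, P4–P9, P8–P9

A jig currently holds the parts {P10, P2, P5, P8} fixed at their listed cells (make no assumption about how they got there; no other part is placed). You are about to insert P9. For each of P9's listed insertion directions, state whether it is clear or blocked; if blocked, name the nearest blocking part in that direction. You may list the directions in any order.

+x: ray from P9(1, 0) has no placed part ⇒ clear
+y: nearest on ray is P10@(1, 2) ⇒ blocked

+x: clear; +y: blocked by P10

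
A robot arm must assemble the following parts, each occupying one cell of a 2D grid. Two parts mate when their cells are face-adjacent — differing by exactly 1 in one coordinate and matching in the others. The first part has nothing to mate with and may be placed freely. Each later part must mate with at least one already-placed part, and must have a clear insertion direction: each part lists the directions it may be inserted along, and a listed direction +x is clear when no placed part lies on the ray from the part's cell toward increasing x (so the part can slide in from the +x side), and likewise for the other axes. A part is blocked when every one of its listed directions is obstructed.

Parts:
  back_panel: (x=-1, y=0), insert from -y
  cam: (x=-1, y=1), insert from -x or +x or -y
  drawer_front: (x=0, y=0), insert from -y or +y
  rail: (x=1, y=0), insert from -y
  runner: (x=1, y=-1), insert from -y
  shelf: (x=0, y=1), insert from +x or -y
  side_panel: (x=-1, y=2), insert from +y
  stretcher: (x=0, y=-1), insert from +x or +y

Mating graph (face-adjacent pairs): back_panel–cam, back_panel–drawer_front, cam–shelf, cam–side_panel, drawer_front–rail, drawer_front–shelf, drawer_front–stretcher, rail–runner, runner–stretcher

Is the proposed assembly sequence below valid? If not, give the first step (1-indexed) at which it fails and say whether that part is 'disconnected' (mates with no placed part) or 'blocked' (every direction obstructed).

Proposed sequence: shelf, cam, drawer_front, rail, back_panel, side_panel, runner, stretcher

1. shelf@(0, 1) [+x clear] — {shelf}
2. cam@(-1, 1) [-x clear] — {cam, shelf}
3. drawer_front@(0, 0) [-y clear] — {cam, drawer_front, shelf}
4. rail@(1, 0) [-y clear] — {cam, drawer_front, rail, shelf}
5. back_panel@(-1, 0) [-y clear] — {back_panel, cam, drawer_front, rail, shelf}
6. side_panel@(-1, 2) [+y clear] — {back_panel, cam, drawer_front, rail, shelf, side_panel}
7. runner@(1, -1) [-y clear] — {back_panel, cam, drawer_front, rail, runner, shelf, side_panel}
8. stretcher@(0, -1) — +x/+y all obstructed ⇒ blocked

Invalid at step 8 (blocked)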